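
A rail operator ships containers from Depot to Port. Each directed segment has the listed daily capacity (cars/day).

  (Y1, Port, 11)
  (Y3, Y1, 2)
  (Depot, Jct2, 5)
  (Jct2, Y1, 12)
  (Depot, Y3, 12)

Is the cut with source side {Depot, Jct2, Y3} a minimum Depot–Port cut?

No — its capacity is 14, but the minimum cut has capacity 7.

Given cut capacity: 12 + 2 = 14.
Augment Depot→Jct2→Y1→Port: bottleneck 5, flow now 5.
Augment Depot→Y3→Y1→Port: bottleneck 2, flow now 7.
No augmenting path remains; maximum flow = 7.
In the residual graph, reachable from Depot: {Depot, Y3}.
Min-cut edges: Depot→Jct2 (5), Y3→Y1 (2); capacity 5 + 2 = 7.
Cut capacity 14 exceeds the max flow 7, so it is not minimum.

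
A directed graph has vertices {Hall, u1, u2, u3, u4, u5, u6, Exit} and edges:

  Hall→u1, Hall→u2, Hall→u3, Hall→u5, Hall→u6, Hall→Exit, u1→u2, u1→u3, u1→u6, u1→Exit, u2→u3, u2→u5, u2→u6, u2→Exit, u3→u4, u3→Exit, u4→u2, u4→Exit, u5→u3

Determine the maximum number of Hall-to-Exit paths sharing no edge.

5

Assign every edge capacity 1; by Menger, the answer equals the max flow.
Path Hall→Exit (+1); total 1.
Path Hall→u1→Exit (+1); total 2.
Path Hall→u2→Exit (+1); total 3.
Path Hall→u3→Exit (+1); total 4.
Path Hall→u5→u3→u4→Exit (+1); total 5.
No residual Hall→Exit path; max flow = 5.
Certifying cut of size 5: {Hall→Exit, Hall→u1, Hall→u2, Hall→u3, Hall→u5}.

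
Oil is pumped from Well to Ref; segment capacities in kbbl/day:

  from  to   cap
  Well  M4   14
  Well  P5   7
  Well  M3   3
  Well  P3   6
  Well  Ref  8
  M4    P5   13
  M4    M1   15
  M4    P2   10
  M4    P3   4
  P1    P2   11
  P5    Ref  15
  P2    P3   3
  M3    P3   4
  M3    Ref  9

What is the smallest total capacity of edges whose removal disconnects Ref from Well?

Augment Well→Ref: bottleneck 8, flow now 8.
Augment Well→P5→Ref: bottleneck 7, flow now 15.
Augment Well→M3→Ref: bottleneck 3, flow now 18.
Augment Well→M4→P5→Ref: bottleneck 8, flow now 26.
No augmenting path remains; maximum flow = 26.
By max-flow min-cut, the minimum cut capacity equals the max flow.
In the residual graph, reachable from Well: {Well, M4, P5, M1, P2, P3}.
Min-cut edges: Well→M3 (3), Well→Ref (8), P5→Ref (15); capacity 3 + 8 + 15 = 26.

26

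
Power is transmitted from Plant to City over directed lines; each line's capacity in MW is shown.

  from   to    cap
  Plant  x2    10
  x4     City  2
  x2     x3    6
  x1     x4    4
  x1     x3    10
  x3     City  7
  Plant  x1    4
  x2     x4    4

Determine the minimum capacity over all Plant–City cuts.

9

Augment Plant→x1→x3→City: bottleneck 4, flow now 4.
Augment Plant→x2→x3→City: bottleneck 3, flow now 7.
Augment Plant→x2→x4→City: bottleneck 2, flow now 9.
No augmenting path remains; maximum flow = 9.
By max-flow min-cut, the minimum cut capacity equals the max flow.
In the residual graph, reachable from Plant: {Plant, x1, x2, x3, x4}.
Min-cut edges: x3→City (7), x4→City (2); capacity 7 + 2 = 9.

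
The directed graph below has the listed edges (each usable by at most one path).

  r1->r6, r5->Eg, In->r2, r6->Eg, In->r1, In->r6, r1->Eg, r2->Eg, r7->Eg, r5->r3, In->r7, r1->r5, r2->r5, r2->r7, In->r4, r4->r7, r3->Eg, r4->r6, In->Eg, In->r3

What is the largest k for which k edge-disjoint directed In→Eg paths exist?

Assign every edge capacity 1; by Menger, the answer equals the max flow.
Path In→Eg (+1); total 1.
Path In→r1→Eg (+1); total 2.
Path In→r2→Eg (+1); total 3.
Path In→r3→Eg (+1); total 4.
Path In→r6→Eg (+1); total 5.
Path In→r7→Eg (+1); total 6.
No residual In→Eg path; max flow = 6.
Certifying cut of size 6: {In→Eg, In→r1, In→r2, In→r3, r6→Eg, r7→Eg}.

6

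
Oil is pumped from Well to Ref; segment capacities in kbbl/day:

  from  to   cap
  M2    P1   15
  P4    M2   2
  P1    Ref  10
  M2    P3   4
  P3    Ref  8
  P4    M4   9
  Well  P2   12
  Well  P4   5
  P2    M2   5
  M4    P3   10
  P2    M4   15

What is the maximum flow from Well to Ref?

15

Augment Well→P2→M4→P3→Ref: bottleneck 8, flow now 8.
Augment Well→P2→M2→P1→Ref: bottleneck 4, flow now 12.
Augment Well→P4→M2→P1→Ref: bottleneck 2, flow now 14.
Augment Well→P4→M4→P2→M2→P1→Ref: bottleneck 1, flow now 15. (uses reverse residual edge)
No augmenting path remains; maximum flow = 15.
In the residual graph, reachable from Well: {Well, P2, P4, M4, P3}.
Min-cut edges: P2→M2 (5), P4→M2 (2), P3→Ref (8); capacity 5 + 2 + 8 = 15.
This cut is saturated, so no flow can exceed 15.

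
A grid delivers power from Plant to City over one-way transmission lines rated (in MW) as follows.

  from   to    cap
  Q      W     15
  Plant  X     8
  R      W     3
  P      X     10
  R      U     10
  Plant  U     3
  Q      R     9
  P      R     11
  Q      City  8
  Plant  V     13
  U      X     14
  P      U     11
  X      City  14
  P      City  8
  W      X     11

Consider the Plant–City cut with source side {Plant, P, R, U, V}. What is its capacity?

Edges leaving {Plant, P, R, U, V}: Plant→X (8), P→X (10), P→City (8), R→W (3), U→X (14).
Cut capacity = 8 + 10 + 8 + 3 + 14 = 43.

43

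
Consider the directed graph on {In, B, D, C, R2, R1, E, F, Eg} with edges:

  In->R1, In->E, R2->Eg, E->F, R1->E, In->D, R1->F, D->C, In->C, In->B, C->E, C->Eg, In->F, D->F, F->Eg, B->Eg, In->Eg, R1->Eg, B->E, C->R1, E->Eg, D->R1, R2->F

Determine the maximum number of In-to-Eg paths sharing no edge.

Assign every edge capacity 1; by Menger, the answer equals the max flow.
Path In→Eg (+1); total 1.
Path In→B→Eg (+1); total 2.
Path In→C→Eg (+1); total 3.
Path In→R1→Eg (+1); total 4.
Path In→E→Eg (+1); total 5.
Path In→F→Eg (+1); total 6.
No residual In→Eg path; max flow = 6.
Certifying cut of size 6: {C→Eg, E→Eg, F→Eg, In→B, In→Eg, R1→Eg}.

6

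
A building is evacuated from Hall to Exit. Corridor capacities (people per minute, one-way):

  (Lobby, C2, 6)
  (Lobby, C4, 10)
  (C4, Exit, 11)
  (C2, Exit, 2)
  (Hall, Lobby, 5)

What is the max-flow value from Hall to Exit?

5

Augment Hall→Lobby→C2→Exit: bottleneck 2, flow now 2.
Augment Hall→Lobby→C4→Exit: bottleneck 3, flow now 5.
No augmenting path remains; maximum flow = 5.
In the residual graph, reachable from Hall: {Hall}.
Min-cut edges: Hall→Lobby (5); capacity 5 = 5.
This cut is saturated, so no flow can exceed 5.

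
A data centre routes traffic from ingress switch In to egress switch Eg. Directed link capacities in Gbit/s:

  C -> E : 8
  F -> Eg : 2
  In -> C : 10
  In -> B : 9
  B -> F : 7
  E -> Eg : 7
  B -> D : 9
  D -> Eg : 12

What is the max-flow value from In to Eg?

Augment In→B→F→Eg: bottleneck 2, flow now 2.
Augment In→B→D→Eg: bottleneck 7, flow now 9.
Augment In→C→E→Eg: bottleneck 7, flow now 16.
No augmenting path remains; maximum flow = 16.
In the residual graph, reachable from In: {In, C, E}.
Min-cut edges: In→B (9), E→Eg (7); capacity 9 + 7 = 16.
This cut is saturated, so no flow can exceed 16.

16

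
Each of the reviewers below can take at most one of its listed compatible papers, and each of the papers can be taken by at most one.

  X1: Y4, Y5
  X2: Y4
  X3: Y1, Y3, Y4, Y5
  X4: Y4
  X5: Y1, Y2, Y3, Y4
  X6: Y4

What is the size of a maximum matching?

4

Unit-capacity flow: source→left, listed edges, right→sink; max matching = max flow.
Augmenting path X1→Y4 (+1); matched 1.
Augmenting path X3→Y1 (+1); matched 2.
Augmenting path X5→Y2 (+1); matched 3.
Augmenting path X2→Y4→X1→Y5 (+1); matched 4.
No augmenting path remains; maximum matching = 4.
König certificate: {X1, X3, X5, Y4} is a vertex cover of size 4 (every listed pair touches it), so no matching can be larger.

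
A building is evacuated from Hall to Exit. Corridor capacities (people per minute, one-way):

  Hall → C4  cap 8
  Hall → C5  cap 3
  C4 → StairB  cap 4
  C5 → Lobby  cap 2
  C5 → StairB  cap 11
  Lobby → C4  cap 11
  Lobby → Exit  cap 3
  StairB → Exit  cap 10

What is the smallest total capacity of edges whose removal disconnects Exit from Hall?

Augment Hall→C4→StairB→Exit: bottleneck 4, flow now 4.
Augment Hall→C5→Lobby→Exit: bottleneck 2, flow now 6.
Augment Hall→C5→StairB→Exit: bottleneck 1, flow now 7.
No augmenting path remains; maximum flow = 7.
By max-flow min-cut, the minimum cut capacity equals the max flow.
In the residual graph, reachable from Hall: {Hall, C4}.
Min-cut edges: Hall→C5 (3), C4→StairB (4); capacity 3 + 4 = 7.

7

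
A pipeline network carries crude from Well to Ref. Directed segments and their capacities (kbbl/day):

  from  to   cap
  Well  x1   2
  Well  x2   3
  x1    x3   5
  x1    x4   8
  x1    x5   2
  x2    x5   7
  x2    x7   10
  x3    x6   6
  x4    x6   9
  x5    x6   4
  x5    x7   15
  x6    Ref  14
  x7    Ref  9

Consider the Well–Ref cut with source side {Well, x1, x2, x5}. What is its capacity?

42

Edges leaving {Well, x1, x2, x5}: x1→x3 (5), x1→x4 (8), x2→x7 (10), x5→x6 (4), x5→x7 (15).
Cut capacity = 5 + 8 + 10 + 4 + 15 = 42.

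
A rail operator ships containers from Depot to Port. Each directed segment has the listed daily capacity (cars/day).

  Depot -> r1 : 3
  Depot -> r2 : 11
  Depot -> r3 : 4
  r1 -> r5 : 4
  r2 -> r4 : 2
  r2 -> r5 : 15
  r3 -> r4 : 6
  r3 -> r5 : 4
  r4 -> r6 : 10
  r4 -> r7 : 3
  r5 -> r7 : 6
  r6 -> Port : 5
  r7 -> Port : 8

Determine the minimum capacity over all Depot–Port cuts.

Augment Depot→r1→r5→r7→Port: bottleneck 3, flow now 3.
Augment Depot→r2→r4→r6→Port: bottleneck 2, flow now 5.
Augment Depot→r2→r5→r7→Port: bottleneck 3, flow now 8.
Augment Depot→r3→r4→r6→Port: bottleneck 3, flow now 11.
Augment Depot→r3→r4→r7→Port: bottleneck 1, flow now 12.
No augmenting path remains; maximum flow = 12.
By max-flow min-cut, the minimum cut capacity equals the max flow.
In the residual graph, reachable from Depot: {Depot, r1, r2, r5}.
Min-cut edges: Depot→r3 (4), r2→r4 (2), r5→r7 (6); capacity 4 + 2 + 6 = 12.

12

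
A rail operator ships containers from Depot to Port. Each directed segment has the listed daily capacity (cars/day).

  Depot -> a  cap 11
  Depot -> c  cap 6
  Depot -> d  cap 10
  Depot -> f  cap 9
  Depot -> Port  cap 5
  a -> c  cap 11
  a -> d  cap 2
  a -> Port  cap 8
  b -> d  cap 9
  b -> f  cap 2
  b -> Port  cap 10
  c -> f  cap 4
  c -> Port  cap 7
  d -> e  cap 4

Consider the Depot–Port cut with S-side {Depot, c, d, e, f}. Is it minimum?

Given cut capacity: 11 + 5 + 7 = 23.
Augment Depot→Port: bottleneck 5, flow now 5.
Augment Depot→a→Port: bottleneck 8, flow now 13.
Augment Depot→c→Port: bottleneck 6, flow now 19.
Augment Depot→a→c→Port: bottleneck 1, flow now 20.
No augmenting path remains; maximum flow = 20.
In the residual graph, reachable from Depot: {Depot, a, c, d, e, f}.
Min-cut edges: Depot→Port (5), a→Port (8), c→Port (7); capacity 5 + 8 + 7 = 20.
Cut capacity 23 exceeds the max flow 20, so it is not minimum.

No — its capacity is 23, but the minimum cut has capacity 20.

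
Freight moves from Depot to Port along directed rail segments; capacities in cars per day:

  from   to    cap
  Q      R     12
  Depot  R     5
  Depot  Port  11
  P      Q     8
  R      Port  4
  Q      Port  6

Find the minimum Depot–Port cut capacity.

Augment Depot→Port: bottleneck 11, flow now 11.
Augment Depot→R→Port: bottleneck 4, flow now 15.
No augmenting path remains; maximum flow = 15.
By max-flow min-cut, the minimum cut capacity equals the max flow.
In the residual graph, reachable from Depot: {Depot, R}.
Min-cut edges: Depot→Port (11), R→Port (4); capacity 11 + 4 = 15.

15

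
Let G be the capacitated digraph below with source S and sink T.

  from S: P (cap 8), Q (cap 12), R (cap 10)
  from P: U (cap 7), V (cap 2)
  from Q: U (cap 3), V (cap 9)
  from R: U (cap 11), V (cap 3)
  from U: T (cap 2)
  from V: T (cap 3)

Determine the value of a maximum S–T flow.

Augment S→P→U→T: bottleneck 2, flow now 2.
Augment S→P→V→T: bottleneck 2, flow now 4.
Augment S→Q→V→T: bottleneck 1, flow now 5.
No augmenting path remains; maximum flow = 5.
In the residual graph, reachable from S: {S, P, Q, R, U, V}.
Min-cut edges: U→T (2), V→T (3); capacity 2 + 3 = 5.
This cut is saturated, so no flow can exceed 5.

5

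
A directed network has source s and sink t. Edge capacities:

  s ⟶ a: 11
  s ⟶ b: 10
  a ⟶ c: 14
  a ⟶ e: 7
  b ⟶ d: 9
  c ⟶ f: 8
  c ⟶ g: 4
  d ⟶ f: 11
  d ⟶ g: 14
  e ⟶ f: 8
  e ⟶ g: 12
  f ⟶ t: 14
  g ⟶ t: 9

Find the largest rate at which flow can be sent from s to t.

Augment s→a→c→f→t: bottleneck 8, flow now 8.
Augment s→a→c→g→t: bottleneck 3, flow now 11.
Augment s→b→d→f→t: bottleneck 6, flow now 17.
Augment s→b→d→g→t: bottleneck 3, flow now 20.
No augmenting path remains; maximum flow = 20.
In the residual graph, reachable from s: {s, b}.
Min-cut edges: s→a (11), b→d (9); capacity 11 + 9 = 20.
This cut is saturated, so no flow can exceed 20.

20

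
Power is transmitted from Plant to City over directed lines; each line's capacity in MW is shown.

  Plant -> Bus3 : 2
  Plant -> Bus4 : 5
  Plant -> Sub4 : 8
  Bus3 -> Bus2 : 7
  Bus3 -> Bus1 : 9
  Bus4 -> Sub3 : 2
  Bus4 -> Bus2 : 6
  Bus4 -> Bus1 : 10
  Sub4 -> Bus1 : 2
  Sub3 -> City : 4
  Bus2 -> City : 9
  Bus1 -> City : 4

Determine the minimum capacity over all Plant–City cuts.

Augment Plant→Bus3→Bus2→City: bottleneck 2, flow now 2.
Augment Plant→Bus4→Sub3→City: bottleneck 2, flow now 4.
Augment Plant→Bus4→Bus2→City: bottleneck 3, flow now 7.
Augment Plant→Sub4→Bus1→City: bottleneck 2, flow now 9.
No augmenting path remains; maximum flow = 9.
By max-flow min-cut, the minimum cut capacity equals the max flow.
In the residual graph, reachable from Plant: {Plant, Sub4}.
Min-cut edges: Plant→Bus3 (2), Plant→Bus4 (5), Sub4→Bus1 (2); capacity 2 + 5 + 2 = 9.

9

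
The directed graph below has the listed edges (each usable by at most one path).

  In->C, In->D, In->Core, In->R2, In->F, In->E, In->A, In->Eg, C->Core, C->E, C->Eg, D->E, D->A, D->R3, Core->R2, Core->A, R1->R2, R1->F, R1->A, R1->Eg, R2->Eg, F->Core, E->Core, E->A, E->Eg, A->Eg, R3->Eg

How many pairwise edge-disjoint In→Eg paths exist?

6

Assign every edge capacity 1; by Menger, the answer equals the max flow.
Path In→Eg (+1); total 1.
Path In→C→Eg (+1); total 2.
Path In→R2→Eg (+1); total 3.
Path In→E→Eg (+1); total 4.
Path In→A→Eg (+1); total 5.
Path In→D→R3→Eg (+1); total 6.
No residual In→Eg path; max flow = 6.
Certifying cut of size 6: {A→Eg, In→C, In→D, In→E, In→Eg, R2→Eg}.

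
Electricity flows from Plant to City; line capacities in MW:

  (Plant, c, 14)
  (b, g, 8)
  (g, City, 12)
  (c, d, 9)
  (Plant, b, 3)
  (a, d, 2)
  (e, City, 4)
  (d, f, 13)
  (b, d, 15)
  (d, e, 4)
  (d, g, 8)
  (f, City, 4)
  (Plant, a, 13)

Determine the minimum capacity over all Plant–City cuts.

14

Augment Plant→b→g→City: bottleneck 3, flow now 3.
Augment Plant→a→d→e→City: bottleneck 2, flow now 5.
Augment Plant→c→d→e→City: bottleneck 2, flow now 7.
Augment Plant→c→d→f→City: bottleneck 4, flow now 11.
Augment Plant→c→d→g→City: bottleneck 3, flow now 14.
No augmenting path remains; maximum flow = 14.
By max-flow min-cut, the minimum cut capacity equals the max flow.
In the residual graph, reachable from Plant: {Plant, a, c}.
Min-cut edges: Plant→b (3), a→d (2), c→d (9); capacity 3 + 2 + 9 = 14.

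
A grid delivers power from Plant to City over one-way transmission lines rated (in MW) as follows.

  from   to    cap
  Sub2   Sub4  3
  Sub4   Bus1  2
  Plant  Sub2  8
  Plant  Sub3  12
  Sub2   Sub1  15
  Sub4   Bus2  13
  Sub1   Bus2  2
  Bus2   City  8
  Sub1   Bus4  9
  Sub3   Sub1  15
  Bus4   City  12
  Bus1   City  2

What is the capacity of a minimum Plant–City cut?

Augment Plant→Sub2→Sub4→Bus2→City: bottleneck 3, flow now 3.
Augment Plant→Sub2→Sub1→Bus2→City: bottleneck 2, flow now 5.
Augment Plant→Sub2→Sub1→Bus4→City: bottleneck 3, flow now 8.
Augment Plant→Sub3→Sub1→Bus4→City: bottleneck 6, flow now 14.
No augmenting path remains; maximum flow = 14.
By max-flow min-cut, the minimum cut capacity equals the max flow.
In the residual graph, reachable from Plant: {Plant, Sub2, Sub3, Sub1}.
Min-cut edges: Sub2→Sub4 (3), Sub1→Bus2 (2), Sub1→Bus4 (9); capacity 3 + 2 + 9 = 14.

14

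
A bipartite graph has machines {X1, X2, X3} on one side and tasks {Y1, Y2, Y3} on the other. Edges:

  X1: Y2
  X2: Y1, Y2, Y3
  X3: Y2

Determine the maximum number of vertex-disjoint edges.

2

Unit-capacity flow: source→left, listed edges, right→sink; max matching = max flow.
Augmenting path X1→Y2 (+1); matched 1.
Augmenting path X2→Y1 (+1); matched 2.
No augmenting path remains; maximum matching = 2.
König certificate: {X2, Y2} is a vertex cover of size 2 (every listed pair touches it), so no matching can be larger.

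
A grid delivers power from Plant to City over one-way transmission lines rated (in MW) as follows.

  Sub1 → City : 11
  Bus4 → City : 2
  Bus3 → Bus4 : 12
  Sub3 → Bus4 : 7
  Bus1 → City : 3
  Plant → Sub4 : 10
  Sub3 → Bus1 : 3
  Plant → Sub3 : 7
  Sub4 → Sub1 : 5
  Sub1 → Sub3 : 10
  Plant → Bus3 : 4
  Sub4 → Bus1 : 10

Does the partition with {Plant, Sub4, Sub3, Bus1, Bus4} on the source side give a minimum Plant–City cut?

Given cut capacity: 4 + 5 + 3 + 2 = 14.
Augment Plant→Sub4→Sub1→City: bottleneck 5, flow now 5.
Augment Plant→Sub4→Bus1→City: bottleneck 3, flow now 8.
Augment Plant→Bus3→Bus4→City: bottleneck 2, flow now 10.
No augmenting path remains; maximum flow = 10.
In the residual graph, reachable from Plant: {Plant, Sub4, Bus3, Sub3, Bus1, Bus4}.
Min-cut edges: Sub4→Sub1 (5), Bus1→City (3), Bus4→City (2); capacity 5 + 3 + 2 = 10.
Cut capacity 14 exceeds the max flow 10, so it is not minimum.

No — its capacity is 14, but the minimum cut has capacity 10.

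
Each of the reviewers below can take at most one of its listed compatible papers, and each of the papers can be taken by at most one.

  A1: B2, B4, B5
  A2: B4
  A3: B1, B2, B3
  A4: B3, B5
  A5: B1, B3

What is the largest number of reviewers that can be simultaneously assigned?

5

Unit-capacity flow: source→left, listed edges, right→sink; max matching = max flow.
Augmenting path A1→B2 (+1); matched 1.
Augmenting path A2→B4 (+1); matched 2.
Augmenting path A3→B1 (+1); matched 3.
Augmenting path A4→B3 (+1); matched 4.
Augmenting path A5→B3→A4→B5 (+1); matched 5.
No augmenting path remains; maximum matching = 5.
König certificate: {A1, A2, A3, A4, A5} is a vertex cover of size 5 (every listed pair touches it), so no matching can be larger.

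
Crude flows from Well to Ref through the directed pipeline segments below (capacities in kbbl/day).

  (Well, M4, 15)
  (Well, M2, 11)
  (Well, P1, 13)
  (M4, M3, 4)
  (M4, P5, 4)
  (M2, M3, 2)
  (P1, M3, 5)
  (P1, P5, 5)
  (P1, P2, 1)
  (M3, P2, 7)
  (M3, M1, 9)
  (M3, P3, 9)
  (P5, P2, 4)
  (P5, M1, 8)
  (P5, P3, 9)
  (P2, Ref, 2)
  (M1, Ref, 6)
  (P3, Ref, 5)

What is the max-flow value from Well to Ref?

13

Augment Well→P1→P2→Ref: bottleneck 1, flow now 1.
Augment Well→M4→M3→P2→Ref: bottleneck 1, flow now 2.
Augment Well→M4→M3→M1→Ref: bottleneck 3, flow now 5.
Augment Well→M4→P5→M1→Ref: bottleneck 3, flow now 8.
Augment Well→M4→P5→P3→Ref: bottleneck 1, flow now 9.
Augment Well→M2→M3→P3→Ref: bottleneck 2, flow now 11.
Augment Well→P1→M3→P3→Ref: bottleneck 2, flow now 13.
No augmenting path remains; maximum flow = 13.
In the residual graph, reachable from Well: {Well, M4, M2, P1, M3, P5, P2, M1, P3}.
Min-cut edges: P2→Ref (2), M1→Ref (6), P3→Ref (5); capacity 2 + 6 + 5 = 13.
This cut is saturated, so no flow can exceed 13.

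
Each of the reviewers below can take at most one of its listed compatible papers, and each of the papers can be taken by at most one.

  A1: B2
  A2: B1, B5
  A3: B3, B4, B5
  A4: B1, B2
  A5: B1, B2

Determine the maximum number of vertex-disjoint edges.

4

Unit-capacity flow: source→left, listed edges, right→sink; max matching = max flow.
Augmenting path A1→B2 (+1); matched 1.
Augmenting path A2→B1 (+1); matched 2.
Augmenting path A3→B3 (+1); matched 3.
Augmenting path A4→B1→A2→B5 (+1); matched 4.
No augmenting path remains; maximum matching = 4.
König certificate: {A2, A3, B1, B2} is a vertex cover of size 4 (every listed pair touches it), so no matching can be larger.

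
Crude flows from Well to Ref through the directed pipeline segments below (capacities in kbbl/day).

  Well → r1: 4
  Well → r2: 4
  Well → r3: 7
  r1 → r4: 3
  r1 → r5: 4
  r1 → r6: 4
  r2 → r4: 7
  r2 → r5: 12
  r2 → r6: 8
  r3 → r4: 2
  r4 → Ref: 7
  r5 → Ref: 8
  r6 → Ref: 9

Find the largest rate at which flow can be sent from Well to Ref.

Augment Well→r1→r4→Ref: bottleneck 3, flow now 3.
Augment Well→r1→r5→Ref: bottleneck 1, flow now 4.
Augment Well→r2→r4→Ref: bottleneck 4, flow now 8.
Augment Well→r3→r4→r1→r5→Ref: bottleneck 2, flow now 10. (uses reverse residual edge)
No augmenting path remains; maximum flow = 10.
In the residual graph, reachable from Well: {Well, r3}.
Min-cut edges: Well→r1 (4), Well→r2 (4), r3→r4 (2); capacity 4 + 4 + 2 = 10.
This cut is saturated, so no flow can exceed 10.

10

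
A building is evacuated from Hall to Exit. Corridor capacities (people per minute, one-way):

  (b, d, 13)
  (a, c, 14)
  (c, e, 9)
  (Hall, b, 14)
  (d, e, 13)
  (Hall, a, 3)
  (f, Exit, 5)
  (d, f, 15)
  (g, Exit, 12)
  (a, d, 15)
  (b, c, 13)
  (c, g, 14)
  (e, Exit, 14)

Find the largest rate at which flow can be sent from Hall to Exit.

Augment Hall→a→c→e→Exit: bottleneck 3, flow now 3.
Augment Hall→b→c→e→Exit: bottleneck 6, flow now 9.
Augment Hall→b→c→g→Exit: bottleneck 7, flow now 16.
Augment Hall→b→d→e→Exit: bottleneck 1, flow now 17.
No augmenting path remains; maximum flow = 17.
In the residual graph, reachable from Hall: {Hall}.
Min-cut edges: Hall→a (3), Hall→b (14); capacity 3 + 14 = 17.
This cut is saturated, so no flow can exceed 17.

17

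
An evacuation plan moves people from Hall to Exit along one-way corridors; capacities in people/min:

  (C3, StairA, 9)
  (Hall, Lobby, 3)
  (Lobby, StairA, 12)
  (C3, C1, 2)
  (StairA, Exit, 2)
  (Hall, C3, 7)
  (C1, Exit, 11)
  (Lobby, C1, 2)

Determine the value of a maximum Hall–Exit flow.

Augment Hall→Lobby→StairA→Exit: bottleneck 2, flow now 2.
Augment Hall→Lobby→C1→Exit: bottleneck 1, flow now 3.
Augment Hall→C3→C1→Exit: bottleneck 2, flow now 5.
Augment Hall→C3→StairA→Lobby→C1→Exit: bottleneck 1, flow now 6. (uses reverse residual edge)
No augmenting path remains; maximum flow = 6.
In the residual graph, reachable from Hall: {Hall, Lobby, C3, StairA}.
Min-cut edges: Lobby→C1 (2), C3→C1 (2), StairA→Exit (2); capacity 2 + 2 + 2 = 6.
This cut is saturated, so no flow can exceed 6.

6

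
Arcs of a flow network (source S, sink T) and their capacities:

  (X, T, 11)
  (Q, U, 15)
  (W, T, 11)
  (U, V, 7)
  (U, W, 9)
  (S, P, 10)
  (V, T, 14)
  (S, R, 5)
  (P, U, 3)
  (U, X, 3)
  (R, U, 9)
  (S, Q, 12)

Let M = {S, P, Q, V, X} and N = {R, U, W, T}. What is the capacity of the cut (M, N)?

48

Edges leaving {S, P, Q, V, X}: S→R (5), P→U (3), Q→U (15), V→T (14), X→T (11).
Cut capacity = 5 + 3 + 15 + 14 + 11 = 48.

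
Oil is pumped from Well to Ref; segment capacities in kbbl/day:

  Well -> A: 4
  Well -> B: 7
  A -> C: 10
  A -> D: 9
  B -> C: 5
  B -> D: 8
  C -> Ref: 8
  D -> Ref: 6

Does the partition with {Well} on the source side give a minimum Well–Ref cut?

Yes — it is a minimum cut (capacity 11).

Given cut capacity: 4 + 7 = 11.
Augment Well→A→C→Ref: bottleneck 4, flow now 4.
Augment Well→B→C→Ref: bottleneck 4, flow now 8.
Augment Well→B→D→Ref: bottleneck 3, flow now 11.
No augmenting path remains; maximum flow = 11.
Cut capacity 11 equals the max flow, so it is a minimum cut.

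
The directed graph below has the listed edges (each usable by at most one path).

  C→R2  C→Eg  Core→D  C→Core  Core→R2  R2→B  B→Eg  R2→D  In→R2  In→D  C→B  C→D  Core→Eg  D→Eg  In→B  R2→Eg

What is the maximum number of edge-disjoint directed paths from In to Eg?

3

Assign every edge capacity 1; by Menger, the answer equals the max flow.
Path In→R2→Eg (+1); total 1.
Path In→D→Eg (+1); total 2.
Path In→B→Eg (+1); total 3.
No residual In→Eg path; max flow = 3.
Certifying cut of size 3: {In→B, In→D, In→R2}.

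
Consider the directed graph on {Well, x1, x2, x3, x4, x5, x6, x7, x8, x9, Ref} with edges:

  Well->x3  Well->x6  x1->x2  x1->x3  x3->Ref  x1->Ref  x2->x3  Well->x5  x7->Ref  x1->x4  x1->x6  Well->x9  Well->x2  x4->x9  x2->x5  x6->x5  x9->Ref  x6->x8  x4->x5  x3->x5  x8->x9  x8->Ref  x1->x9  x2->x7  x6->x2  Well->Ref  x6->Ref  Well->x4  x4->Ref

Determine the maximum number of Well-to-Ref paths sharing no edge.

Assign every edge capacity 1; by Menger, the answer equals the max flow.
Path Well→Ref (+1); total 1.
Path Well→x3→Ref (+1); total 2.
Path Well→x4→Ref (+1); total 3.
Path Well→x6→Ref (+1); total 4.
Path Well→x9→Ref (+1); total 5.
Path Well→x2→x7→Ref (+1); total 6.
No residual Well→Ref path; max flow = 6.
Certifying cut of size 6: {Well→Ref, Well→x2, Well→x3, Well→x4, Well→x6, Well→x9}.

6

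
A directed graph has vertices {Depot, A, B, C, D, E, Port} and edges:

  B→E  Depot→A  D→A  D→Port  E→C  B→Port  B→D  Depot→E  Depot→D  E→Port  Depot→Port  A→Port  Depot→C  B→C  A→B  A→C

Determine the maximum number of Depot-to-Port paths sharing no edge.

Assign every edge capacity 1; by Menger, the answer equals the max flow.
Path Depot→Port (+1); total 1.
Path Depot→A→Port (+1); total 2.
Path Depot→D→Port (+1); total 3.
Path Depot→E→Port (+1); total 4.
No residual Depot→Port path; max flow = 4.
Certifying cut of size 4: {Depot→A, Depot→D, Depot→E, Depot→Port}.

4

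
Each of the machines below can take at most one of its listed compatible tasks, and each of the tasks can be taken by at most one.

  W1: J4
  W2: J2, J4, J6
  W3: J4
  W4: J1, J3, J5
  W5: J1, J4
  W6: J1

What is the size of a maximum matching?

4

Unit-capacity flow: source→left, listed edges, right→sink; max matching = max flow.
Augmenting path W1→J4 (+1); matched 1.
Augmenting path W2→J2 (+1); matched 2.
Augmenting path W4→J1 (+1); matched 3.
Augmenting path W5→J1→W4→J3 (+1); matched 4.
No augmenting path remains; maximum matching = 4.
König certificate: {W2, W4, J1, J4} is a vertex cover of size 4 (every listed pair touches it), so no matching can be larger.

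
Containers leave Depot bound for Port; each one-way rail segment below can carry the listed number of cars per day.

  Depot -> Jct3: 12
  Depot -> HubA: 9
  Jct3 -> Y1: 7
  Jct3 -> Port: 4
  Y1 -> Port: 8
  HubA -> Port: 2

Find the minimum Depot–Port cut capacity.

Augment Depot→Jct3→Port: bottleneck 4, flow now 4.
Augment Depot→HubA→Port: bottleneck 2, flow now 6.
Augment Depot→Jct3→Y1→Port: bottleneck 7, flow now 13.
No augmenting path remains; maximum flow = 13.
By max-flow min-cut, the minimum cut capacity equals the max flow.
In the residual graph, reachable from Depot: {Depot, Jct3, HubA}.
Min-cut edges: Jct3→Y1 (7), Jct3→Port (4), HubA→Port (2); capacity 7 + 4 + 2 = 13.

13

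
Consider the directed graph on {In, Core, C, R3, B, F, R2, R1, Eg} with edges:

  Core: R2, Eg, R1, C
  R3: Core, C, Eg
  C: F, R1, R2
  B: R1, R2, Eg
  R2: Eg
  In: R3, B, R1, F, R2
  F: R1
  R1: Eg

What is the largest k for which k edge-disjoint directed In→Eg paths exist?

4

Assign every edge capacity 1; by Menger, the answer equals the max flow.
Path In→R3→Eg (+1); total 1.
Path In→B→Eg (+1); total 2.
Path In→R2→Eg (+1); total 3.
Path In→R1→Eg (+1); total 4.
No residual In→Eg path; max flow = 4.
Certifying cut of size 4: {In→B, In→R2, In→R3, R1→Eg}.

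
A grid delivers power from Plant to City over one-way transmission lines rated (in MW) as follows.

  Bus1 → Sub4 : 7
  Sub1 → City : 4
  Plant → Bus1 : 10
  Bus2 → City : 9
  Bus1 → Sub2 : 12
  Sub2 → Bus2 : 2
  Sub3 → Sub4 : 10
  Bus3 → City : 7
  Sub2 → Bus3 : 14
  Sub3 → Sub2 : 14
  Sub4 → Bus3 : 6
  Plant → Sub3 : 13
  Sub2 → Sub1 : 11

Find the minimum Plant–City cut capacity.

13

Augment Plant→Sub3→Sub4→Bus3→City: bottleneck 6, flow now 6.
Augment Plant→Sub3→Sub2→Bus2→City: bottleneck 2, flow now 8.
Augment Plant→Sub3→Sub2→Bus3→City: bottleneck 1, flow now 9.
Augment Plant→Sub3→Sub2→Sub1→City: bottleneck 4, flow now 13.
No augmenting path remains; maximum flow = 13.
By max-flow min-cut, the minimum cut capacity equals the max flow.
In the residual graph, reachable from Plant: {Plant, Sub3, Bus1, Sub4, Sub2, Bus3, Sub1}.
Min-cut edges: Sub2→Bus2 (2), Bus3→City (7), Sub1→City (4); capacity 2 + 7 + 4 = 13.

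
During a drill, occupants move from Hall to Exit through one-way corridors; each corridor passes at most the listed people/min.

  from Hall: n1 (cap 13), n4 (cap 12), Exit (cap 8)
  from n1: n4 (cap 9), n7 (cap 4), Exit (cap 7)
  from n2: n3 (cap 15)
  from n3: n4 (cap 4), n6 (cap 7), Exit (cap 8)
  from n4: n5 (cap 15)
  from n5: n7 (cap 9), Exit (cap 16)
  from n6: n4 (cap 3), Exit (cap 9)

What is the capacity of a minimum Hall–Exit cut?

Augment Hall→Exit: bottleneck 8, flow now 8.
Augment Hall→n1→Exit: bottleneck 7, flow now 15.
Augment Hall→n4→n5→Exit: bottleneck 12, flow now 27.
Augment Hall→n1→n4→n5→Exit: bottleneck 3, flow now 30.
No augmenting path remains; maximum flow = 30.
By max-flow min-cut, the minimum cut capacity equals the max flow.
In the residual graph, reachable from Hall: {Hall, n1, n4, n7}.
Min-cut edges: Hall→Exit (8), n1→Exit (7), n4→n5 (15); capacity 8 + 7 + 15 = 30.

30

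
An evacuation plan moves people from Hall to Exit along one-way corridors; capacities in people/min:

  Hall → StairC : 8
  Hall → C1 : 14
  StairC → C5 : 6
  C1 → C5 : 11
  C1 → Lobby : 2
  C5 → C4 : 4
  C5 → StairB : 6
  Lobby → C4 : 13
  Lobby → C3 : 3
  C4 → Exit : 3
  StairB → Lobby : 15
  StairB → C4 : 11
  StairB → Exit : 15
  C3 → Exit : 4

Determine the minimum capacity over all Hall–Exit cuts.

11

Augment Hall→StairC→C5→C4→Exit: bottleneck 3, flow now 3.
Augment Hall→StairC→C5→StairB→Exit: bottleneck 3, flow now 6.
Augment Hall→C1→C5→StairB→Exit: bottleneck 3, flow now 9.
Augment Hall→C1→Lobby→C3→Exit: bottleneck 2, flow now 11.
No augmenting path remains; maximum flow = 11.
By max-flow min-cut, the minimum cut capacity equals the max flow.
In the residual graph, reachable from Hall: {Hall, StairC, C1, C5, C4}.
Min-cut edges: C1→Lobby (2), C5→StairB (6), C4→Exit (3); capacity 2 + 6 + 3 = 11.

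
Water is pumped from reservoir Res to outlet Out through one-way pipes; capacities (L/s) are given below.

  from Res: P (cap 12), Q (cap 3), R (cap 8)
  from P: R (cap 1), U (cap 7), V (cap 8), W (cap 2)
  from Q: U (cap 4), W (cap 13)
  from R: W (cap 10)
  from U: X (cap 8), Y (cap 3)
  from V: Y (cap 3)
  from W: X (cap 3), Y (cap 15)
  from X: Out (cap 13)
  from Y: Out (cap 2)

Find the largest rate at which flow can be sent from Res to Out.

13

Augment Res→P→U→X→Out: bottleneck 7, flow now 7.
Augment Res→P→V→Y→Out: bottleneck 2, flow now 9.
Augment Res→P→W→X→Out: bottleneck 2, flow now 11.
Augment Res→Q→U→X→Out: bottleneck 1, flow now 12.
Augment Res→Q→W→X→Out: bottleneck 1, flow now 13.
No augmenting path remains; maximum flow = 13.
In the residual graph, reachable from Res: {Res, P, Q, R, U, V, W, Y}.
Min-cut edges: U→X (8), W→X (3), Y→Out (2); capacity 8 + 3 + 2 = 13.
This cut is saturated, so no flow can exceed 13.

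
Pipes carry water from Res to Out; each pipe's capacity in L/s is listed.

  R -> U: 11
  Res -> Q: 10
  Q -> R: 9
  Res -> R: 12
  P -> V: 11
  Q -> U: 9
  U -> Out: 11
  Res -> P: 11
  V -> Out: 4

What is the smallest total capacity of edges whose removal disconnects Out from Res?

15

Augment Res→P→V→Out: bottleneck 4, flow now 4.
Augment Res→Q→U→Out: bottleneck 9, flow now 13.
Augment Res→R→U→Out: bottleneck 2, flow now 15.
No augmenting path remains; maximum flow = 15.
By max-flow min-cut, the minimum cut capacity equals the max flow.
In the residual graph, reachable from Res: {Res, P, Q, R, U, V}.
Min-cut edges: U→Out (11), V→Out (4); capacity 11 + 4 = 15.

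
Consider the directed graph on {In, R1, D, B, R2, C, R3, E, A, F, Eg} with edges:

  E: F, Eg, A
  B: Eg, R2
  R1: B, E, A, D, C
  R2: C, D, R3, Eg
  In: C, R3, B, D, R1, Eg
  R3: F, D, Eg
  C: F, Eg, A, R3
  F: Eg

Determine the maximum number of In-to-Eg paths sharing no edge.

5

Assign every edge capacity 1; by Menger, the answer equals the max flow.
Path In→Eg (+1); total 1.
Path In→B→Eg (+1); total 2.
Path In→C→Eg (+1); total 3.
Path In→R3→Eg (+1); total 4.
Path In→R1→E→Eg (+1); total 5.
No residual In→Eg path; max flow = 5.
Certifying cut of size 5: {In→B, In→C, In→Eg, In→R1, In→R3}.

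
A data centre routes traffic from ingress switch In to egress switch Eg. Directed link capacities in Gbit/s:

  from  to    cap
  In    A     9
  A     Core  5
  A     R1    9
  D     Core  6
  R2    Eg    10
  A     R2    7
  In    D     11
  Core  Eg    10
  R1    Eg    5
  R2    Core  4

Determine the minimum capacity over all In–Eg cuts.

15

Augment In→D→Core→Eg: bottleneck 6, flow now 6.
Augment In→A→R2→Eg: bottleneck 7, flow now 13.
Augment In→A→R1→Eg: bottleneck 2, flow now 15.
No augmenting path remains; maximum flow = 15.
By max-flow min-cut, the minimum cut capacity equals the max flow.
In the residual graph, reachable from In: {In, D}.
Min-cut edges: In→A (9), D→Core (6); capacity 9 + 6 = 15.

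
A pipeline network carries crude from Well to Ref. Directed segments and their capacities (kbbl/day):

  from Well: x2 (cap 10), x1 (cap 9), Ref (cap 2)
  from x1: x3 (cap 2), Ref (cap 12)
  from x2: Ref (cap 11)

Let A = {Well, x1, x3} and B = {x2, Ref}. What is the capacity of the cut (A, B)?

Edges leaving {Well, x1, x3}: Well→x2 (10), Well→Ref (2), x1→Ref (12).
Cut capacity = 10 + 2 + 12 = 24.

24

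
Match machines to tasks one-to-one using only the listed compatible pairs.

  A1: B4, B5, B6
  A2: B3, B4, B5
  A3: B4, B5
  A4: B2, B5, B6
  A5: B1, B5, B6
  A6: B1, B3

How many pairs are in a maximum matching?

Unit-capacity flow: source→left, listed edges, right→sink; max matching = max flow.
Augmenting path A1→B4 (+1); matched 1.
Augmenting path A2→B3 (+1); matched 2.
Augmenting path A3→B5 (+1); matched 3.
Augmenting path A4→B2 (+1); matched 4.
Augmenting path A5→B1 (+1); matched 5.
Augmenting path A6→B1→A5→B6 (+1); matched 6.
No augmenting path remains; maximum matching = 6.
König certificate: {A1, A2, A3, A4, A5, A6} is a vertex cover of size 6 (every listed pair touches it), so no matching can be larger.

6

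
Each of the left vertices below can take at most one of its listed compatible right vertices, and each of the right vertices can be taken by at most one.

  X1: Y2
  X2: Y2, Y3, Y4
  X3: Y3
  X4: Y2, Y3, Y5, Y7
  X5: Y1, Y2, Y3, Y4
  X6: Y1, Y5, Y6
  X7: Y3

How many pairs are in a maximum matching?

6

Unit-capacity flow: source→left, listed edges, right→sink; max matching = max flow.
Augmenting path X1→Y2 (+1); matched 1.
Augmenting path X2→Y3 (+1); matched 2.
Augmenting path X4→Y5 (+1); matched 3.
Augmenting path X5→Y1 (+1); matched 4.
Augmenting path X6→Y6 (+1); matched 5.
Augmenting path X3→Y3→X2→Y4 (+1); matched 6.
No augmenting path remains; maximum matching = 6.
König certificate: {X1, X2, X4, X5, X6, Y3} is a vertex cover of size 6 (every listed pair touches it), so no matching can be larger.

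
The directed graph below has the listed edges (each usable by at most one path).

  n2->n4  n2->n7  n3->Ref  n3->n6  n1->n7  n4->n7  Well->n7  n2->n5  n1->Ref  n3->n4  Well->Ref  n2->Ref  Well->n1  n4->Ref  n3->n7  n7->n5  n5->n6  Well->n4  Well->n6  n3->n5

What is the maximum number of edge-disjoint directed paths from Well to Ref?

Assign every edge capacity 1; by Menger, the answer equals the max flow.
Path Well→Ref (+1); total 1.
Path Well→n1→Ref (+1); total 2.
Path Well→n4→Ref (+1); total 3.
No residual Well→Ref path; max flow = 3.
Certifying cut of size 3: {Well→Ref, Well→n1, Well→n4}.

3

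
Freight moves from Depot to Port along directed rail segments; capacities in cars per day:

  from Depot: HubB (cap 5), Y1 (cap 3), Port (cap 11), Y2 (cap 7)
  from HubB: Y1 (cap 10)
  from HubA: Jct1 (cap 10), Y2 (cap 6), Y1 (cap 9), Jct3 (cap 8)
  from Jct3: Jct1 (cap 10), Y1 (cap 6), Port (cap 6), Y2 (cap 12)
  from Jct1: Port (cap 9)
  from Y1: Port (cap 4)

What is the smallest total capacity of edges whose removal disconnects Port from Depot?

15

Augment Depot→Port: bottleneck 11, flow now 11.
Augment Depot→Y1→Port: bottleneck 3, flow now 14.
Augment Depot→HubB→Y1→Port: bottleneck 1, flow now 15.
No augmenting path remains; maximum flow = 15.
By max-flow min-cut, the minimum cut capacity equals the max flow.
In the residual graph, reachable from Depot: {Depot, HubB, Y1, Y2}.
Min-cut edges: Depot→Port (11), Y1→Port (4); capacity 11 + 4 = 15.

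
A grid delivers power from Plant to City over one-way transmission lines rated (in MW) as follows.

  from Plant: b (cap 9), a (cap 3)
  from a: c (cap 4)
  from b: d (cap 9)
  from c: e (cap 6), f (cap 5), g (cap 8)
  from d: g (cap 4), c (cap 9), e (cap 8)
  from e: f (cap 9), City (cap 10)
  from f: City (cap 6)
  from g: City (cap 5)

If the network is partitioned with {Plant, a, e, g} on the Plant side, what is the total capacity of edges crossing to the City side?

37

Edges leaving {Plant, a, e, g}: Plant→b (9), a→c (4), e→f (9), e→City (10), g→City (5).
Cut capacity = 9 + 4 + 9 + 10 + 5 = 37.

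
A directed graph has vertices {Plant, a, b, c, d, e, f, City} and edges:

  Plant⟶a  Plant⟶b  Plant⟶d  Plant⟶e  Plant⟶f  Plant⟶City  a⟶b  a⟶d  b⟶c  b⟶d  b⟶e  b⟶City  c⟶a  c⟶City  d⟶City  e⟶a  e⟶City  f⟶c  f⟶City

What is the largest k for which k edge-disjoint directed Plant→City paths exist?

Assign every edge capacity 1; by Menger, the answer equals the max flow.
Path Plant→City (+1); total 1.
Path Plant→b→City (+1); total 2.
Path Plant→d→City (+1); total 3.
Path Plant→e→City (+1); total 4.
Path Plant→f→City (+1); total 5.
Path Plant→a→b→c→City (+1); total 6.
No residual Plant→City path; max flow = 6.
Certifying cut of size 6: {Plant→City, Plant→a, Plant→b, Plant→d, Plant→e, Plant→f}.

6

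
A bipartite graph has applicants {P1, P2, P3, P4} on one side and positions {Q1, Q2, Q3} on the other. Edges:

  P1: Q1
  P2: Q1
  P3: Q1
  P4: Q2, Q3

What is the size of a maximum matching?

Unit-capacity flow: source→left, listed edges, right→sink; max matching = max flow.
Augmenting path P1→Q1 (+1); matched 1.
Augmenting path P4→Q2 (+1); matched 2.
No augmenting path remains; maximum matching = 2.
König certificate: {P4, Q1} is a vertex cover of size 2 (every listed pair touches it), so no matching can be larger.

2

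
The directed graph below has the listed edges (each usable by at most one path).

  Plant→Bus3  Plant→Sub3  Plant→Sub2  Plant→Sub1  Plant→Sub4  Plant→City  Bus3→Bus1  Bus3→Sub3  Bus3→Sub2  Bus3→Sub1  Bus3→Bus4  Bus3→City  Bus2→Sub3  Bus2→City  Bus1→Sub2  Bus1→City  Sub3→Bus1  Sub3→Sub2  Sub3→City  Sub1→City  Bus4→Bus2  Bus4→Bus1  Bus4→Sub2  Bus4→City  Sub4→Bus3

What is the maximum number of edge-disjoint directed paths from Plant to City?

Assign every edge capacity 1; by Menger, the answer equals the max flow.
Path Plant→City (+1); total 1.
Path Plant→Bus3→City (+1); total 2.
Path Plant→Sub3→City (+1); total 3.
Path Plant→Sub1→City (+1); total 4.
Path Plant→Sub4→Bus3→Bus1→City (+1); total 5.
No residual Plant→City path; max flow = 5.
Certifying cut of size 5: {Plant→Bus3, Plant→City, Plant→Sub1, Plant→Sub3, Plant→Sub4}.

5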